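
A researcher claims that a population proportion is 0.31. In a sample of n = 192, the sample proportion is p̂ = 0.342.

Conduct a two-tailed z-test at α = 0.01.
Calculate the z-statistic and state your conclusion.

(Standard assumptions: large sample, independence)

H₀: p = 0.31, H₁: p ≠ 0.31
Standard error: SE = √(p₀(1-p₀)/n) = √(0.31×0.69/192) = 0.033378
z-statistic: z = (p̂ - p₀)/SE = (0.342 - 0.31)/0.033378 = 0.9587
Critical value: z_0.005 = ±2.576
p-value = 0.3377
Decision: fail to reject H₀ at α = 0.01

Answer: z = 0.9587, fail to reject H₀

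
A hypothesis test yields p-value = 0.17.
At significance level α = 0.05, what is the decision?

Compare p-value to α:
0.17 ≥ 0.05
Decision: fail to reject H₀

Answer: fail to reject H₀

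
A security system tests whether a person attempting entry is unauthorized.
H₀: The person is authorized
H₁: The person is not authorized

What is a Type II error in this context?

Answer: Granting entry to an unauthorized person

Derivation:
A Type I error (probability α) occurs when we reject a true H₀.
A Type II error (probability β) occurs when we fail to reject a false H₀.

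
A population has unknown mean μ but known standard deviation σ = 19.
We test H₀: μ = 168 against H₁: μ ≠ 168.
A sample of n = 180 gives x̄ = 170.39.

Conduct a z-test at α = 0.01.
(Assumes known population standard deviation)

Answer: z = 1.6876, fail to reject H₀

Derivation:
Standard error: SE = σ/√n = 19/√180 = 1.4162
z-statistic: z = (x̄ - μ₀)/SE = (170.39 - 168)/1.4162 = 1.6876
Critical value: ±2.576
p-value = 0.0915
Decision: fail to reject H₀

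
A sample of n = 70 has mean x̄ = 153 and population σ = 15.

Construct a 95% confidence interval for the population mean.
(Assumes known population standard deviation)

Confidence level: 95%, α = 0.05
z_0.025 = 1.960
SE = σ/√n = 15/√70 = 1.7928
Margin of error = 1.960 × 1.7928 = 3.5139
CI: x̄ ± margin = 153 ± 3.5139
CI: (149.4861, 156.5139)

Answer: (149.4861, 156.5139)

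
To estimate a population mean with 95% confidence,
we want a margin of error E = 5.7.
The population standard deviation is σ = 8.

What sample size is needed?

Answer: n = 8

Derivation:
z_0.025 = 1.960
n = (z×σ/E)² = (1.960×8/5.7)²
n = 7.5673
Round up: n = 8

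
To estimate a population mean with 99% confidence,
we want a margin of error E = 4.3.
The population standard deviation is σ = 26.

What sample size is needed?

Answer: n = 243

Derivation:
z_0.005 = 2.576
n = (z×σ/E)² = (2.576×26/4.3)²
n = 242.6060
Round up: n = 243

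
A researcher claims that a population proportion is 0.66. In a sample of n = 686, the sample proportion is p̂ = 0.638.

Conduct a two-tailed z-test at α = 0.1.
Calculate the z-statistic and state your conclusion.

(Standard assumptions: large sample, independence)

H₀: p = 0.66, H₁: p ≠ 0.66
Standard error: SE = √(p₀(1-p₀)/n) = √(0.66×0.34/686) = 0.018086
z-statistic: z = (p̂ - p₀)/SE = (0.638 - 0.66)/0.018086 = -1.2164
Critical value: z_0.05 = ±1.645
p-value = 0.2238
Decision: fail to reject H₀ at α = 0.1

Answer: z = -1.2164, fail to reject H₀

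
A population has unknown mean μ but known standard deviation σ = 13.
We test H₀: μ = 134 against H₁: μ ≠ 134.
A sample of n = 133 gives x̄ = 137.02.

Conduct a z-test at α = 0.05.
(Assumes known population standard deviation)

Answer: z = 2.6792, reject H₀

Derivation:
Standard error: SE = σ/√n = 13/√133 = 1.1272
z-statistic: z = (x̄ - μ₀)/SE = (137.02 - 134)/1.1272 = 2.6792
Critical value: ±1.960
p-value = 0.0074
Decision: reject H₀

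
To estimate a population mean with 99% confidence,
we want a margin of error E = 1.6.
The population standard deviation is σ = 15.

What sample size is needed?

z_0.005 = 2.576
n = (z×σ/E)² = (2.576×15/1.6)²
n = 583.2225
Round up: n = 584

Answer: n = 584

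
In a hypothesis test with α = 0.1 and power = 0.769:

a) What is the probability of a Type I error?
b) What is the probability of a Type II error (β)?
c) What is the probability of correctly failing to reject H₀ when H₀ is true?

a) Type I error probability = α = 0.1
b) Power = P(reject H₀ | H₁ true) = 1 - β = 0.769, so Type II error probability = β = 1 - Power = 0.231
c) P(fail to reject H₀ | H₀ true) = 1 - α = 0.9

Answer: a) 0.1, b) 0.231, c) 0.9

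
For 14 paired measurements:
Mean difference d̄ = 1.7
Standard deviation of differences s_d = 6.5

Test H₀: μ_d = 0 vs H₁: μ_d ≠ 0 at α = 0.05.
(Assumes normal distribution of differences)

Answer: t = 0.9786, fail to reject H₀

Derivation:
df = n - 1 = 13
SE = s_d/√n = 6.5/√14 = 1.7372
t = d̄/SE = 1.7/1.7372 = 0.9786
Critical value: t_{0.025,13} = ±2.160
p-value ≈ 0.3456
Decision: fail to reject H₀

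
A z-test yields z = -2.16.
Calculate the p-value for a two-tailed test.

Answer: p-value ≈ 0.0308

Derivation:
For z = -2.16:
p = 2×P(Z > |-2.16|) = 2×(1 - Φ(2.16)) = 0.0308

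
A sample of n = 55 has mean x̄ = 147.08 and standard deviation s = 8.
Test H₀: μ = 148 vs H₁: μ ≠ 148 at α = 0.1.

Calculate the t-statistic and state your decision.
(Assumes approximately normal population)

Answer: t = -0.8529, fail to reject H₀

Derivation:
df = n - 1 = 54
SE = s/√n = 8/√55 = 1.0787
t = (x̄ - μ₀)/SE = (147.08 - 148)/1.0787 = -0.8529
Critical value: t_{0.05,54} = ±1.674
p-value ≈ 0.3975
Decision: fail to reject H₀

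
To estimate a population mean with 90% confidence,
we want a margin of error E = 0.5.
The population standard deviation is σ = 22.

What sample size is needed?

Answer: n = 5239

Derivation:
z_0.05 = 1.645
n = (z×σ/E)² = (1.645×22/0.5)²
n = 5238.8644
Round up: n = 5239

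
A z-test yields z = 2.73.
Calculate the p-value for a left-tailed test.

Answer: p-value ≈ 0.9968

Derivation:
For z = 2.73:
p = P(Z < 2.73) = Φ(2.73) = 0.9968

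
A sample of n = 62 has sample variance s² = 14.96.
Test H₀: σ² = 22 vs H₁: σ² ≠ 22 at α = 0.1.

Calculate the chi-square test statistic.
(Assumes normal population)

df = n - 1 = 61
χ² = (n-1)s²/σ₀² = 61×14.96/22 = 41.4800
Critical values: χ²_{0.95,61} = 44.038, χ²_{0.05,61} = 80.232
Rejection region: χ² < 44.038 or χ² > 80.232
Decision: reject H₀

Answer: χ² = 41.4800, reject H₀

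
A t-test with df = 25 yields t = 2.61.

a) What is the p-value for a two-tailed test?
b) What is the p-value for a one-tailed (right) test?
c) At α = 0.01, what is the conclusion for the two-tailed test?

Using t-distribution with df = 25:
a) Two-tailed: p = 2×P(T > 2.61) = 0.0151
b) One-tailed: p = P(T > 2.61) = 0.0075
c) 0.0151 ≥ 0.01, fail to reject H₀

Answer: a) 0.0151, b) 0.0075, c) fail to reject H₀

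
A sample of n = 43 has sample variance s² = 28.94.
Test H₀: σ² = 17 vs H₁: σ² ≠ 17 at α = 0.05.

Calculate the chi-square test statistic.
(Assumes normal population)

df = n - 1 = 42
χ² = (n-1)s²/σ₀² = 42×28.94/17 = 71.4988
Critical values: χ²_{0.975,42} = 25.999, χ²_{0.025,42} = 61.777
Rejection region: χ² < 25.999 or χ² > 61.777
Decision: reject H₀

Answer: χ² = 71.4988, reject H₀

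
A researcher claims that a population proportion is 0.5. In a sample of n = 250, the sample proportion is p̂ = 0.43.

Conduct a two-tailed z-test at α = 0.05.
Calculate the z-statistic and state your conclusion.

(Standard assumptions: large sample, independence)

Answer: z = -2.2136, reject H₀

Derivation:
H₀: p = 0.5, H₁: p ≠ 0.5
Standard error: SE = √(p₀(1-p₀)/n) = √(0.5×0.5/250) = 0.031623
z-statistic: z = (p̂ - p₀)/SE = (0.43 - 0.5)/0.031623 = -2.2136
Critical value: z_0.025 = ±1.960
p-value = 0.0269
Decision: reject H₀ at α = 0.05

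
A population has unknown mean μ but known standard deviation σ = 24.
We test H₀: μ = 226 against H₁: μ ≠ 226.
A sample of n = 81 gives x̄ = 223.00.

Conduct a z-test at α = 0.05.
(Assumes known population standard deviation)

Answer: z = -1.1250, fail to reject H₀

Derivation:
Standard error: SE = σ/√n = 24/√81 = 2.6667
z-statistic: z = (x̄ - μ₀)/SE = (223.00 - 226)/2.6667 = -1.1250
Critical value: ±1.960
p-value = 0.2606
Decision: fail to reject H₀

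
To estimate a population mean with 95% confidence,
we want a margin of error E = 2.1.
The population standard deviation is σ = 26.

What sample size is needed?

z_0.025 = 1.960
n = (z×σ/E)² = (1.960×26/2.1)²
n = 588.8711
Round up: n = 589

Answer: n = 589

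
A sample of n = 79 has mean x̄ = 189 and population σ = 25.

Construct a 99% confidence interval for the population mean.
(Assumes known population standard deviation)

Answer: (181.7545, 196.2455)

Derivation:
Confidence level: 99%, α = 0.01
z_0.005 = 2.576
SE = σ/√n = 25/√79 = 2.8127
Margin of error = 2.576 × 2.8127 = 7.2455
CI: x̄ ± margin = 189 ± 7.2455
CI: (181.7545, 196.2455)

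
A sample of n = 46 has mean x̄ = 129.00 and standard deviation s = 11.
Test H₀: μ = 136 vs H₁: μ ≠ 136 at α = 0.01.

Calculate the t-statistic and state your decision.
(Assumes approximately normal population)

df = n - 1 = 45
SE = s/√n = 11/√46 = 1.6219
t = (x̄ - μ₀)/SE = (129.00 - 136)/1.6219 = -4.3159
Critical value: t_{0.005,45} = ±2.690
p-value ≈ 0.0001
Decision: reject H₀

Answer: t = -4.3159, reject H₀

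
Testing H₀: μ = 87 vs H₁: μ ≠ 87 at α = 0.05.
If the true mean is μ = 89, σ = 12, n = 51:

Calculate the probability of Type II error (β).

SE = σ/√n = 12/√51 = 1.6803
Critical values: μ₀ ± z_0.025×SE = 87 ± 1.960×1.6803
Acceptance region: (83.7066, 90.2934)
Under H₁ (μ = 89): z_high = (90.2934 - 89)/1.6803 = 0.7697, z_low = (83.7066 - 89)/1.6803 = -3.1503
β = P(not reject | H₁) = Φ(0.7697) - Φ(-3.1503) ≈ 0.7784

Answer: β ≈ 0.7784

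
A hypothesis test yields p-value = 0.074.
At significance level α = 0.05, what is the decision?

Answer: fail to reject H₀

Derivation:
Compare p-value to α:
0.074 ≥ 0.05
Decision: fail to reject H₀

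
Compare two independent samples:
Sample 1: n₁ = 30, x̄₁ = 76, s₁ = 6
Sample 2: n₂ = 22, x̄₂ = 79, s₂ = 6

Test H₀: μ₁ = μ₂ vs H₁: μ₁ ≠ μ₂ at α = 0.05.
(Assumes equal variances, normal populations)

Pooled variance: s²_p = [29×6² + 21×6²]/(50) = 36.0000
s_p = 6.0000
SE = s_p×√(1/n₁ + 1/n₂) = 6.0000×√(1/30 + 1/22) = 1.6842
t = (x̄₁ - x̄₂)/SE = (76 - 79)/1.6842 = -1.7813
df = 50, t-critical = ±2.009
Decision: fail to reject H₀

Answer: t = -1.7813, fail to reject H₀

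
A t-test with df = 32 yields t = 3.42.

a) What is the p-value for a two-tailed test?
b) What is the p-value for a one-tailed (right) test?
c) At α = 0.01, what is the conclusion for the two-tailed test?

Answer: a) 0.0017, b) 0.0009, c) reject H₀

Derivation:
Using t-distribution with df = 32:
a) Two-tailed: p = 2×P(T > 3.42) = 0.0017
b) One-tailed: p = P(T > 3.42) = 0.0009
c) 0.0017 < 0.01, reject H₀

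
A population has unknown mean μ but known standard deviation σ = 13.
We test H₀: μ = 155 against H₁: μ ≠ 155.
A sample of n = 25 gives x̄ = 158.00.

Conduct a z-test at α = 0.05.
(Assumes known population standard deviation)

Standard error: SE = σ/√n = 13/√25 = 2.6000
z-statistic: z = (x̄ - μ₀)/SE = (158.00 - 155)/2.6000 = 1.1538
Critical value: ±1.960
p-value = 0.2486
Decision: fail to reject H₀

Answer: z = 1.1538, fail to reject H₀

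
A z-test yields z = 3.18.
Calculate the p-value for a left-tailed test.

For z = 3.18:
p = P(Z < 3.18) = Φ(3.18) = 0.9993

Answer: p-value ≈ 0.9993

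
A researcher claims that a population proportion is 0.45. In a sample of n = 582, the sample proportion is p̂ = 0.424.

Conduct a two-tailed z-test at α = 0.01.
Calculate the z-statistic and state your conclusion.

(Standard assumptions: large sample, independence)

Answer: z = -1.2608, fail to reject H₀

Derivation:
H₀: p = 0.45, H₁: p ≠ 0.45
Standard error: SE = √(p₀(1-p₀)/n) = √(0.45×0.55/582) = 0.020622
z-statistic: z = (p̂ - p₀)/SE = (0.424 - 0.45)/0.020622 = -1.2608
Critical value: z_0.005 = ±2.576
p-value = 0.2074
Decision: fail to reject H₀ at α = 0.01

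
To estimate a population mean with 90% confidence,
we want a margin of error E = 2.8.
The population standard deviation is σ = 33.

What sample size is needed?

z_0.05 = 1.645
n = (z×σ/E)² = (1.645×33/2.8)²
n = 375.8752
Round up: n = 376

Answer: n = 376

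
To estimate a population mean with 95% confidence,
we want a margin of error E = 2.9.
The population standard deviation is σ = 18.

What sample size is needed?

z_0.025 = 1.960
n = (z×σ/E)² = (1.960×18/2.9)²
n = 147.9998
Round up: n = 148

Answer: n = 148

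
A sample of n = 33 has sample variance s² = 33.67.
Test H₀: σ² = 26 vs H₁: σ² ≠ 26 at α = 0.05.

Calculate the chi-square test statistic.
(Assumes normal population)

Answer: χ² = 41.4400, fail to reject H₀

Derivation:
df = n - 1 = 32
χ² = (n-1)s²/σ₀² = 32×33.67/26 = 41.4400
Critical values: χ²_{0.975,32} = 18.291, χ²_{0.025,32} = 49.480
Rejection region: χ² < 18.291 or χ² > 49.480
Decision: fail to reject H₀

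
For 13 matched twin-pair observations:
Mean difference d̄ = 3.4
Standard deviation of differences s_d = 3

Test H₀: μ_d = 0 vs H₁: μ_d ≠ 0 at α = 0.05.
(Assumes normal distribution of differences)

df = n - 1 = 12
SE = s_d/√n = 3/√13 = 0.8321
t = d̄/SE = 3.4/0.8321 = 4.0860
Critical value: t_{0.025,12} = ±2.179
p-value ≈ 0.0015
Decision: reject H₀

Answer: t = 4.0860, reject H₀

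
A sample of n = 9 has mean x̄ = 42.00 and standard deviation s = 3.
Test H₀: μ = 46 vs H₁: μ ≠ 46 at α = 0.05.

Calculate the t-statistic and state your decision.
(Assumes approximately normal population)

df = n - 1 = 8
SE = s/√n = 3/√9 = 1.0000
t = (x̄ - μ₀)/SE = (42.00 - 46)/1.0000 = -4.0000
Critical value: t_{0.025,8} = ±2.306
p-value ≈ 0.0039
Decision: reject H₀

Answer: t = -4.0000, reject H₀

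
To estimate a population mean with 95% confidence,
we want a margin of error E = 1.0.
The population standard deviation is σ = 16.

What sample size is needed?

z_0.025 = 1.960
n = (z×σ/E)² = (1.960×16/1.0)²
n = 983.4496
Round up: n = 984

Answer: n = 984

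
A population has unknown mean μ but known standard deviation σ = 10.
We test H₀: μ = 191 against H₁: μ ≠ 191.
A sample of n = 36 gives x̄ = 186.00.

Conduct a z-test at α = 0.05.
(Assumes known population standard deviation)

Standard error: SE = σ/√n = 10/√36 = 1.6667
z-statistic: z = (x̄ - μ₀)/SE = (186.00 - 191)/1.6667 = -2.9999
Critical value: ±1.960
p-value = 0.0027
Decision: reject H₀

Answer: z = -2.9999, reject H₀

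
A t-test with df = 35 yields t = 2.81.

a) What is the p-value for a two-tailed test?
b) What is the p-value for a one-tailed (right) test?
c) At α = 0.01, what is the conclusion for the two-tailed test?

Answer: a) 0.0081, b) 0.0040, c) reject H₀

Derivation:
Using t-distribution with df = 35:
a) Two-tailed: p = 2×P(T > 2.81) = 0.0081
b) One-tailed: p = P(T > 2.81) = 0.0040
c) 0.0081 < 0.01, reject H₀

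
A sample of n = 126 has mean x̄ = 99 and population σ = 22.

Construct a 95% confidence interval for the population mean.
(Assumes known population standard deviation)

Answer: (95.1586, 102.8414)

Derivation:
Confidence level: 95%, α = 0.05
z_0.025 = 1.960
SE = σ/√n = 22/√126 = 1.9599
Margin of error = 1.960 × 1.9599 = 3.8414
CI: x̄ ± margin = 99 ± 3.8414
CI: (95.1586, 102.8414)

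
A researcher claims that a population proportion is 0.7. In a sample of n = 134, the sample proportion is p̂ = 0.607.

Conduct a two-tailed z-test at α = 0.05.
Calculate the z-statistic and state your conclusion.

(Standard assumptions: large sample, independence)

Answer: z = -2.3493, reject H₀

Derivation:
H₀: p = 0.7, H₁: p ≠ 0.7
Standard error: SE = √(p₀(1-p₀)/n) = √(0.7×0.3/134) = 0.039587
z-statistic: z = (p̂ - p₀)/SE = (0.607 - 0.7)/0.039587 = -2.3493
Critical value: z_0.025 = ±1.960
p-value = 0.0188
Decision: reject H₀ at α = 0.05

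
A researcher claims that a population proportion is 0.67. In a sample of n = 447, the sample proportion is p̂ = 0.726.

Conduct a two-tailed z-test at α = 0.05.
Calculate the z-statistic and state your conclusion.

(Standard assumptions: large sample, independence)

H₀: p = 0.67, H₁: p ≠ 0.67
Standard error: SE = √(p₀(1-p₀)/n) = √(0.67×0.33/447) = 0.022240
z-statistic: z = (p̂ - p₀)/SE = (0.726 - 0.67)/0.022240 = 2.5180
Critical value: z_0.025 = ±1.960
p-value = 0.0118
Decision: reject H₀ at α = 0.05

Answer: z = 2.5180, reject H₀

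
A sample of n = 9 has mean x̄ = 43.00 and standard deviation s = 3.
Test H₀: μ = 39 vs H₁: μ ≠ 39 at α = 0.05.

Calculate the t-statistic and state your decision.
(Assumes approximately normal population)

df = n - 1 = 8
SE = s/√n = 3/√9 = 1.0000
t = (x̄ - μ₀)/SE = (43.00 - 39)/1.0000 = 4.0000
Critical value: t_{0.025,8} = ±2.306
p-value ≈ 0.0039
Decision: reject H₀

Answer: t = 4.0000, reject H₀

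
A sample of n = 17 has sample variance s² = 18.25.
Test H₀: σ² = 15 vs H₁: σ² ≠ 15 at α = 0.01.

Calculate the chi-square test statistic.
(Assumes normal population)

Answer: χ² = 19.4667, fail to reject H₀

Derivation:
df = n - 1 = 16
χ² = (n-1)s²/σ₀² = 16×18.25/15 = 19.4667
Critical values: χ²_{0.995,16} = 5.142, χ²_{0.005,16} = 34.267
Rejection region: χ² < 5.142 or χ² > 34.267
Decision: fail to reject H₀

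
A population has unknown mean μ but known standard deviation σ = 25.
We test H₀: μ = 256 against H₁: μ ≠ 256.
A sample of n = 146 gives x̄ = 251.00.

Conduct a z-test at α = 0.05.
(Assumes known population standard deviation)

Answer: z = -2.4166, reject H₀

Derivation:
Standard error: SE = σ/√n = 25/√146 = 2.0690
z-statistic: z = (x̄ - μ₀)/SE = (251.00 - 256)/2.0690 = -2.4166
Critical value: ±1.960
p-value = 0.0157
Decision: reject H₀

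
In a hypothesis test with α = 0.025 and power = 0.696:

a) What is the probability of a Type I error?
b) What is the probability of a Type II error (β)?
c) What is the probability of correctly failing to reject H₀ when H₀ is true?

a) Type I error probability = α = 0.025
b) Power = P(reject H₀ | H₁ true) = 1 - β = 0.696, so Type II error probability = β = 1 - Power = 0.304
c) P(fail to reject H₀ | H₀ true) = 1 - α = 0.975

Answer: a) 0.025, b) 0.304, c) 0.975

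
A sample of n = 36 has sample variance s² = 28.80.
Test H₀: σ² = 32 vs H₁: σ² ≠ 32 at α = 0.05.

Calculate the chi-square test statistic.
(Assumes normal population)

df = n - 1 = 35
χ² = (n-1)s²/σ₀² = 35×28.80/32 = 31.5000
Critical values: χ²_{0.975,35} = 20.569, χ²_{0.025,35} = 53.203
Rejection region: χ² < 20.569 or χ² > 53.203
Decision: fail to reject H₀

Answer: χ² = 31.5000, fail to reject H₀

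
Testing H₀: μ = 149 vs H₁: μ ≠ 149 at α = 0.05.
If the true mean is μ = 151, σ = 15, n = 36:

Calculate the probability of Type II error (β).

SE = σ/√n = 15/√36 = 2.5000
Critical values: μ₀ ± z_0.025×SE = 149 ± 1.960×2.5000
Acceptance region: (144.1000, 153.9000)
Under H₁ (μ = 151): z_high = (153.9000 - 151)/2.5000 = 1.1600, z_low = (144.1000 - 151)/2.5000 = -2.7600
β = P(not reject | H₁) = Φ(1.1600) - Φ(-2.7600) ≈ 0.8741

Answer: β ≈ 0.8741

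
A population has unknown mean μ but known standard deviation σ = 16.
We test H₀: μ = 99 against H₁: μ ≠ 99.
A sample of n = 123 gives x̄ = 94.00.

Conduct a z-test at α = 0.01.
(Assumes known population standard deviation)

Answer: z = -3.4657, reject H₀

Derivation:
Standard error: SE = σ/√n = 16/√123 = 1.4427
z-statistic: z = (x̄ - μ₀)/SE = (94.00 - 99)/1.4427 = -3.4657
Critical value: ±2.576
p-value = 0.0005
Decision: reject H₀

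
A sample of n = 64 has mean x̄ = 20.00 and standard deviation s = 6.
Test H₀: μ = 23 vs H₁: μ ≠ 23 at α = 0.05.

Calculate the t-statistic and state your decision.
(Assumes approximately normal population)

Answer: t = -4.0000, reject H₀

Derivation:
df = n - 1 = 63
SE = s/√n = 6/√64 = 0.7500
t = (x̄ - μ₀)/SE = (20.00 - 23)/0.7500 = -4.0000
Critical value: t_{0.025,63} = ±1.998
p-value ≈ 0.0002
Decision: reject H₀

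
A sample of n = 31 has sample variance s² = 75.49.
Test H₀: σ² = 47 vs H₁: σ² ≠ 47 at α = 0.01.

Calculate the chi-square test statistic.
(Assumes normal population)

df = n - 1 = 30
χ² = (n-1)s²/σ₀² = 30×75.49/47 = 48.1851
Critical values: χ²_{0.995,30} = 13.787, χ²_{0.005,30} = 53.672
Rejection region: χ² < 13.787 or χ² > 53.672
Decision: fail to reject H₀

Answer: χ² = 48.1851, fail to reject H₀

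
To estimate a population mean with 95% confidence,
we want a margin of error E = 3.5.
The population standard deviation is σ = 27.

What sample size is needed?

z_0.025 = 1.960
n = (z×σ/E)² = (1.960×27/3.5)²
n = 228.6144
Round up: n = 229

Answer: n = 229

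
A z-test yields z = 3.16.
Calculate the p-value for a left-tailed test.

For z = 3.16:
p = P(Z < 3.16) = Φ(3.16) = 0.9992

Answer: p-value ≈ 0.9992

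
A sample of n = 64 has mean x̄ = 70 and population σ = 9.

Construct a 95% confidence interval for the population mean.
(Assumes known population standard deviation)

Answer: (67.7950, 72.2050)

Derivation:
Confidence level: 95%, α = 0.05
z_0.025 = 1.960
SE = σ/√n = 9/√64 = 1.1250
Margin of error = 1.960 × 1.1250 = 2.2050
CI: x̄ ± margin = 70 ± 2.2050
CI: (67.7950, 72.2050)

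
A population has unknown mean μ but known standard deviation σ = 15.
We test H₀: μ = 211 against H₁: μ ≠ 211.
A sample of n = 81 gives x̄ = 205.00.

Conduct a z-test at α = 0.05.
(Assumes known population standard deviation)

Standard error: SE = σ/√n = 15/√81 = 1.6667
z-statistic: z = (x̄ - μ₀)/SE = (205.00 - 211)/1.6667 = -3.5999
Critical value: ±1.960
p-value = 0.0003
Decision: reject H₀

Answer: z = -3.5999, reject H₀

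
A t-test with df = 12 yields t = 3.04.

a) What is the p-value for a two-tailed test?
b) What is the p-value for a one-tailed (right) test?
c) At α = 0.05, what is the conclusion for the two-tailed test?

Using t-distribution with df = 12:
a) Two-tailed: p = 2×P(T > 3.04) = 0.0103
b) One-tailed: p = P(T > 3.04) = 0.0051
c) 0.0103 < 0.05, reject H₀

Answer: a) 0.0103, b) 0.0051, c) reject H₀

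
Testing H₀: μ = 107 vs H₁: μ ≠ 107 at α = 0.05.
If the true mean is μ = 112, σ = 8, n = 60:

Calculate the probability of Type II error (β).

SE = σ/√n = 8/√60 = 1.0328
Critical values: μ₀ ± z_0.025×SE = 107 ± 1.960×1.0328
Acceptance region: (104.9757, 109.0243)
Under H₁ (μ = 112): z_high = (109.0243 - 112)/1.0328 = -2.8812, z_low = (104.9757 - 112)/1.0328 = -6.8012
β = P(not reject | H₁) = Φ(-2.8812) - Φ(-6.8012) ≈ 0.0020

Answer: β ≈ 0.0020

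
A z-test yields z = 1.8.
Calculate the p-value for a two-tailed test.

Answer: p-value ≈ 0.0719

Derivation:
For z = 1.8:
p = 2×P(Z > |1.8|) = 2×(1 - Φ(1.8)) = 0.0719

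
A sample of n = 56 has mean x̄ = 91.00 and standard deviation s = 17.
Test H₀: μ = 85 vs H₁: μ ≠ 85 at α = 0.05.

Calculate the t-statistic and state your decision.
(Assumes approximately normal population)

Answer: t = 2.6412, reject H₀

Derivation:
df = n - 1 = 55
SE = s/√n = 17/√56 = 2.2717
t = (x̄ - μ₀)/SE = (91.00 - 85)/2.2717 = 2.6412
Critical value: t_{0.025,55} = ±2.004
p-value ≈ 0.0107
Decision: reject H₀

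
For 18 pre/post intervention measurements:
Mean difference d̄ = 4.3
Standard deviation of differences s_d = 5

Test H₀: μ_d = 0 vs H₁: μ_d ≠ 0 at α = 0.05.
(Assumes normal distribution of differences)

Answer: t = 3.6487, reject H₀

Derivation:
df = n - 1 = 17
SE = s_d/√n = 5/√18 = 1.1785
t = d̄/SE = 4.3/1.1785 = 3.6487
Critical value: t_{0.025,17} = ±2.110
p-value ≈ 0.0020
Decision: reject H₀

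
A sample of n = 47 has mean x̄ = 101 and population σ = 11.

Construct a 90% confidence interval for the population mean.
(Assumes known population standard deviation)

Answer: (98.3606, 103.6394)

Derivation:
Confidence level: 90%, α = 0.1
z_0.05 = 1.645
SE = σ/√n = 11/√47 = 1.6045
Margin of error = 1.645 × 1.6045 = 2.6394
CI: x̄ ± margin = 101 ± 2.6394
CI: (98.3606, 103.6394)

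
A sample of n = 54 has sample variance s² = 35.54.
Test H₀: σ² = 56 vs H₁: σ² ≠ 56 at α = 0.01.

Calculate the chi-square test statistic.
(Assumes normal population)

df = n - 1 = 53
χ² = (n-1)s²/σ₀² = 53×35.54/56 = 33.6361
Critical values: χ²_{0.995,53} = 30.230, χ²_{0.005,53} = 83.253
Rejection region: χ² < 30.230 or χ² > 83.253
Decision: fail to reject H₀

Answer: χ² = 33.6361, fail to reject H₀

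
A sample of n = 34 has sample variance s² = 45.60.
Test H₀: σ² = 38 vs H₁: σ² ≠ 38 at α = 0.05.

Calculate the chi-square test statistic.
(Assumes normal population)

df = n - 1 = 33
χ² = (n-1)s²/σ₀² = 33×45.60/38 = 39.6000
Critical values: χ²_{0.975,33} = 19.047, χ²_{0.025,33} = 50.725
Rejection region: χ² < 19.047 or χ² > 50.725
Decision: fail to reject H₀

Answer: χ² = 39.6000, fail to reject H₀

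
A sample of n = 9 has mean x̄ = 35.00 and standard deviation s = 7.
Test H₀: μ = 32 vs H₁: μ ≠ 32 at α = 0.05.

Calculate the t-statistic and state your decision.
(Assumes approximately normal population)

df = n - 1 = 8
SE = s/√n = 7/√9 = 2.3333
t = (x̄ - μ₀)/SE = (35.00 - 32)/2.3333 = 1.2857
Critical value: t_{0.025,8} = ±2.306
p-value ≈ 0.2345
Decision: fail to reject H₀

Answer: t = 1.2857, fail to reject H₀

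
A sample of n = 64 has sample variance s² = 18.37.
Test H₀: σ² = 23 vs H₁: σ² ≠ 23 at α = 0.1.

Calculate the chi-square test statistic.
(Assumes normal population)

df = n - 1 = 63
χ² = (n-1)s²/σ₀² = 63×18.37/23 = 50.3178
Critical values: χ²_{0.95,63} = 45.741, χ²_{0.05,63} = 82.529
Rejection region: χ² < 45.741 or χ² > 82.529
Decision: fail to reject H₀

Answer: χ² = 50.3178, fail to reject H₀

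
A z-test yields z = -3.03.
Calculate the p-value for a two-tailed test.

Answer: p-value ≈ 0.0024

Derivation:
For z = -3.03:
p = 2×P(Z > |-3.03|) = 2×(1 - Φ(3.03)) = 0.0024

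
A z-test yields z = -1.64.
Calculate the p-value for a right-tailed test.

Answer: p-value ≈ 0.9495

Derivation:
For z = -1.64:
p = P(Z > -1.64) = 1 - Φ(-1.64) = 0.9495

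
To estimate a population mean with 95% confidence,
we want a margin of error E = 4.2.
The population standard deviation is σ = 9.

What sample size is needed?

z_0.025 = 1.960
n = (z×σ/E)² = (1.960×9/4.2)²
n = 17.6400
Round up: n = 18

Answer: n = 18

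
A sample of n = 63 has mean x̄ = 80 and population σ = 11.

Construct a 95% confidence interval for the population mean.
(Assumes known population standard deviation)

Confidence level: 95%, α = 0.05
z_0.025 = 1.960
SE = σ/√n = 11/√63 = 1.3859
Margin of error = 1.960 × 1.3859 = 2.7164
CI: x̄ ± margin = 80 ± 2.7164
CI: (77.2836, 82.7164)

Answer: (77.2836, 82.7164)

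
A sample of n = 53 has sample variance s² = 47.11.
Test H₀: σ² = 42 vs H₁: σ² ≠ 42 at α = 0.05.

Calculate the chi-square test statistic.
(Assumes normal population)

Answer: χ² = 58.3267, fail to reject H₀

Derivation:
df = n - 1 = 52
χ² = (n-1)s²/σ₀² = 52×47.11/42 = 58.3267
Critical values: χ²_{0.975,52} = 33.968, χ²_{0.025,52} = 73.810
Rejection region: χ² < 33.968 or χ² > 73.810
Decision: fail to reject H₀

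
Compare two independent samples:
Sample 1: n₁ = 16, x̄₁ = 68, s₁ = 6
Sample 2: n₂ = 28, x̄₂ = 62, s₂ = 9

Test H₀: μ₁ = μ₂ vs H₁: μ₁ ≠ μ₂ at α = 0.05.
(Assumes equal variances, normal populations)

Pooled variance: s²_p = [15×6² + 27×9²]/(42) = 64.9286
s_p = 8.0578
SE = s_p×√(1/n₁ + 1/n₂) = 8.0578×√(1/16 + 1/28) = 2.5252
t = (x̄₁ - x̄₂)/SE = (68 - 62)/2.5252 = 2.3760
df = 42, t-critical = ±2.018
Decision: reject H₀

Answer: t = 2.3760, reject H₀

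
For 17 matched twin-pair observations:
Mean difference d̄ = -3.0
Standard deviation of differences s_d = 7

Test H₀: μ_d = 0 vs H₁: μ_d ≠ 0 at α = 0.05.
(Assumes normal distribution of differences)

Answer: t = -1.7671, fail to reject H₀

Derivation:
df = n - 1 = 16
SE = s_d/√n = 7/√17 = 1.6977
t = d̄/SE = -3.0/1.6977 = -1.7671
Critical value: t_{0.025,16} = ±2.120
p-value ≈ 0.0963
Decision: fail to reject H₀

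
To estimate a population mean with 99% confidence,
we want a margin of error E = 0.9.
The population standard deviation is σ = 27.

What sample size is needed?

Answer: n = 5973

Derivation:
z_0.005 = 2.576
n = (z×σ/E)² = (2.576×27/0.9)²
n = 5972.1984
Round up: n = 5973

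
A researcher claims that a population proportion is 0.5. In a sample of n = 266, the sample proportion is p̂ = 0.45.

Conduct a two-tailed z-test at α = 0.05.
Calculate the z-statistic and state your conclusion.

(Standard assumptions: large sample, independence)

Answer: z = -1.6309, fail to reject H₀

Derivation:
H₀: p = 0.5, H₁: p ≠ 0.5
Standard error: SE = √(p₀(1-p₀)/n) = √(0.5×0.5/266) = 0.030657
z-statistic: z = (p̂ - p₀)/SE = (0.45 - 0.5)/0.030657 = -1.6309
Critical value: z_0.025 = ±1.960
p-value = 0.1029
Decision: fail to reject H₀ at α = 0.05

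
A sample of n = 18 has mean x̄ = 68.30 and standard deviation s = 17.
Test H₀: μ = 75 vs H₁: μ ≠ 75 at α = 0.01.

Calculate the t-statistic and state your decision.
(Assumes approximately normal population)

Answer: t = -1.6721, fail to reject H₀

Derivation:
df = n - 1 = 17
SE = s/√n = 17/√18 = 4.0069
t = (x̄ - μ₀)/SE = (68.30 - 75)/4.0069 = -1.6721
Critical value: t_{0.005,17} = ±2.898
p-value ≈ 0.1128
Decision: fail to reject H₀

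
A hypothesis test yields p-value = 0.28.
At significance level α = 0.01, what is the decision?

Compare p-value to α:
0.28 ≥ 0.01
Decision: fail to reject H₀

Answer: fail to reject H₀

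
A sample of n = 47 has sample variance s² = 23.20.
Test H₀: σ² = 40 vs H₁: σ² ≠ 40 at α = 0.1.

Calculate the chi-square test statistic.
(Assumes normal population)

df = n - 1 = 46
χ² = (n-1)s²/σ₀² = 46×23.20/40 = 26.6800
Critical values: χ²_{0.95,46} = 31.439, χ²_{0.05,46} = 62.830
Rejection region: χ² < 31.439 or χ² > 62.830
Decision: reject H₀

Answer: χ² = 26.6800, reject H₀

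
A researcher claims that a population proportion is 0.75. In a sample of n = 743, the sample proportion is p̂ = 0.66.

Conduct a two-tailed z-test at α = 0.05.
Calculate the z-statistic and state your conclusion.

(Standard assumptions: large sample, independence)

H₀: p = 0.75, H₁: p ≠ 0.75
Standard error: SE = √(p₀(1-p₀)/n) = √(0.75×0.25/743) = 0.015886
z-statistic: z = (p̂ - p₀)/SE = (0.66 - 0.75)/0.015886 = -5.6654
Critical value: z_0.025 = ±1.960
p-value < 0.0001
Decision: reject H₀ at α = 0.05

Answer: z = -5.6654, reject H₀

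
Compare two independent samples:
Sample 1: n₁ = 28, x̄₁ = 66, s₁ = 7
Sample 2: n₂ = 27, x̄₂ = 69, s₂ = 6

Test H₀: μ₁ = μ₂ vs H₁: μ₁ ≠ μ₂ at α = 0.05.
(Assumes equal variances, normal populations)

Pooled variance: s²_p = [27×7² + 26×6²]/(53) = 42.6226
s_p = 6.5286
SE = s_p×√(1/n₁ + 1/n₂) = 6.5286×√(1/28 + 1/27) = 1.7609
t = (x̄₁ - x̄₂)/SE = (66 - 69)/1.7609 = -1.7037
df = 53, t-critical = ±2.006
Decision: fail to reject H₀

Answer: t = -1.7037, fail to reject H₀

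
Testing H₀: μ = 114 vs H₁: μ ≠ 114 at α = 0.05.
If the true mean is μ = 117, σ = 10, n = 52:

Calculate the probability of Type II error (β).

SE = σ/√n = 10/√52 = 1.3868
Critical values: μ₀ ± z_0.025×SE = 114 ± 1.960×1.3868
Acceptance region: (111.2819, 116.7181)
Under H₁ (μ = 117): z_high = (116.7181 - 117)/1.3868 = -0.2033, z_low = (111.2819 - 117)/1.3868 = -4.1232
β = P(not reject | H₁) = Φ(-0.2033) - Φ(-4.1232) ≈ 0.4194

Answer: β ≈ 0.4194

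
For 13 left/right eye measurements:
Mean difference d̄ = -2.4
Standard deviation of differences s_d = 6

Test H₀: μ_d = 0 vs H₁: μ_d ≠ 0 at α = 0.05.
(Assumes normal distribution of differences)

df = n - 1 = 12
SE = s_d/√n = 6/√13 = 1.6641
t = d̄/SE = -2.4/1.6641 = -1.4422
Critical value: t_{0.025,12} = ±2.179
p-value ≈ 0.1748
Decision: fail to reject H₀

Answer: t = -1.4422, fail to reject H₀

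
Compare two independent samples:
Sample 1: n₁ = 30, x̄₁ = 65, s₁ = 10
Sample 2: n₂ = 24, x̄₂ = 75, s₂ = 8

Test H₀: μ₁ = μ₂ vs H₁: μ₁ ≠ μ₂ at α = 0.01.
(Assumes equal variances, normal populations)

Pooled variance: s²_p = [29×10² + 23×8²]/(52) = 84.0769
s_p = 9.1693
SE = s_p×√(1/n₁ + 1/n₂) = 9.1693×√(1/30 + 1/24) = 2.5111
t = (x̄₁ - x̄₂)/SE = (65 - 75)/2.5111 = -3.9823
df = 52, t-critical = ±2.674
Decision: reject H₀

Answer: t = -3.9823, reject H₀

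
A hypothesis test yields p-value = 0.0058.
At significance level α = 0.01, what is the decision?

Answer: reject H₀

Derivation:
Compare p-value to α:
0.0058 < 0.01
Decision: reject H₀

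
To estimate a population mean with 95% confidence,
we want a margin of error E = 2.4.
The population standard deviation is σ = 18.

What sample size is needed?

Answer: n = 217

Derivation:
z_0.025 = 1.960
n = (z×σ/E)² = (1.960×18/2.4)²
n = 216.0900
Round up: n = 217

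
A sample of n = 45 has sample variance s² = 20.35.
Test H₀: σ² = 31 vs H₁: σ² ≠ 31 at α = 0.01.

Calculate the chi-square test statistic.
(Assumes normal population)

df = n - 1 = 44
χ² = (n-1)s²/σ₀² = 44×20.35/31 = 28.8839
Critical values: χ²_{0.995,44} = 23.584, χ²_{0.005,44} = 71.893
Rejection region: χ² < 23.584 or χ² > 71.893
Decision: fail to reject H₀

Answer: χ² = 28.8839, fail to reject H₀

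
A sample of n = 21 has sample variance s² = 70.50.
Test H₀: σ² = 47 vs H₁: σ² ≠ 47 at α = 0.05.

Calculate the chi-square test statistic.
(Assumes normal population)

df = n - 1 = 20
χ² = (n-1)s²/σ₀² = 20×70.50/47 = 30.0000
Critical values: χ²_{0.975,20} = 9.591, χ²_{0.025,20} = 34.170
Rejection region: χ² < 9.591 or χ² > 34.170
Decision: fail to reject H₀

Answer: χ² = 30.0000, fail to reject H₀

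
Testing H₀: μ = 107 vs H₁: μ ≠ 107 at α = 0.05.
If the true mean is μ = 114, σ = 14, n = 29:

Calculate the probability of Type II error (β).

Answer: β ≈ 0.2319

Derivation:
SE = σ/√n = 14/√29 = 2.5997
Critical values: μ₀ ± z_0.025×SE = 107 ± 1.960×2.5997
Acceptance region: (101.9046, 112.0954)
Under H₁ (μ = 114): z_high = (112.0954 - 114)/2.5997 = -0.7326, z_low = (101.9046 - 114)/2.5997 = -4.6526
β = P(not reject | H₁) = Φ(-0.7326) - Φ(-4.6526) ≈ 0.2319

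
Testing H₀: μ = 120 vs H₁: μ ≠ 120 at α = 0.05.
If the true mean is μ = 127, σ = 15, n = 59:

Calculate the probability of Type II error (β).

Answer: β ≈ 0.0521

Derivation:
SE = σ/√n = 15/√59 = 1.9528
Critical values: μ₀ ± z_0.025×SE = 120 ± 1.960×1.9528
Acceptance region: (116.1725, 123.8275)
Under H₁ (μ = 127): z_high = (123.8275 - 127)/1.9528 = -1.6246, z_low = (116.1725 - 127)/1.9528 = -5.5446
β = P(not reject | H₁) = Φ(-1.6246) - Φ(-5.5446) ≈ 0.0521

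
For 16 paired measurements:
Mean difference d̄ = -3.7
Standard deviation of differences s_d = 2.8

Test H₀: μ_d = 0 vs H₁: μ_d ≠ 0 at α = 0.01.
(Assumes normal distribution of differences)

df = n - 1 = 15
SE = s_d/√n = 2.8/√16 = 0.7000
t = d̄/SE = -3.7/0.7000 = -5.2857
Critical value: t_{0.005,15} = ±2.947
p-value ≈ 0.0001
Decision: reject H₀

Answer: t = -5.2857, reject H₀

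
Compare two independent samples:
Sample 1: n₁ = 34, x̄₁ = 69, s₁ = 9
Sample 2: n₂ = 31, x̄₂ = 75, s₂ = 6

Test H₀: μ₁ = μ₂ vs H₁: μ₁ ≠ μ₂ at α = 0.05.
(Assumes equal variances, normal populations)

Pooled variance: s²_p = [33×9² + 30×6²]/(63) = 59.5714
s_p = 7.7183
SE = s_p×√(1/n₁ + 1/n₂) = 7.7183×√(1/34 + 1/31) = 1.9167
t = (x̄₁ - x̄₂)/SE = (69 - 75)/1.9167 = -3.1304
df = 63, t-critical = ±1.998
Decision: reject H₀

Answer: t = -3.1304, reject H₀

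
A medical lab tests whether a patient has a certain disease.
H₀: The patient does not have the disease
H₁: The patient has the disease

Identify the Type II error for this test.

Type I error: rejecting H₀ when it is actually true (false positive).
Type II error: failing to reject H₀ when H₁ is actually true (false negative).

Answer: Failing to diagnose a patient who actually has the disease (false negative)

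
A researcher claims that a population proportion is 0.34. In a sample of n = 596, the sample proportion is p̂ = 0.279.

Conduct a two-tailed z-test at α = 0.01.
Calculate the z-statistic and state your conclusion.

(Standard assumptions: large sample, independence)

H₀: p = 0.34, H₁: p ≠ 0.34
Standard error: SE = √(p₀(1-p₀)/n) = √(0.34×0.66/596) = 0.019404
z-statistic: z = (p̂ - p₀)/SE = (0.279 - 0.34)/0.019404 = -3.1437
Critical value: z_0.005 = ±2.576
p-value = 0.0017
Decision: reject H₀ at α = 0.01

Answer: z = -3.1437, reject H₀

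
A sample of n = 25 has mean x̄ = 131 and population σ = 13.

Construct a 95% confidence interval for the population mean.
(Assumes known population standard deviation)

Confidence level: 95%, α = 0.05
z_0.025 = 1.960
SE = σ/√n = 13/√25 = 2.6000
Margin of error = 1.960 × 2.6000 = 5.0960
CI: x̄ ± margin = 131 ± 5.0960
CI: (125.9040, 136.0960)

Answer: (125.9040, 136.0960)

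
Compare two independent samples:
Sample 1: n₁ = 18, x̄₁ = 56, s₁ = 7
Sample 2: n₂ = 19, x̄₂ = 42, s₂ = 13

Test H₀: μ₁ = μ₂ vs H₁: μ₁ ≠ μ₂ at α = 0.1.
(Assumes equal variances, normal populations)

Pooled variance: s²_p = [17×7² + 18×13²]/(35) = 110.7143
s_p = 10.5221
SE = s_p×√(1/n₁ + 1/n₂) = 10.5221×√(1/18 + 1/19) = 3.4609
t = (x̄₁ - x̄₂)/SE = (56 - 42)/3.4609 = 4.0452
df = 35, t-critical = ±1.690
Decision: reject H₀

Answer: t = 4.0452, reject H₀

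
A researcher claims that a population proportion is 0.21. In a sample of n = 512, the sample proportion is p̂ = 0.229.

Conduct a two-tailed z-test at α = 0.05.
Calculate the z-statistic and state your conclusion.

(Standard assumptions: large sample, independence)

Answer: z = 1.0555, fail to reject H₀

Derivation:
H₀: p = 0.21, H₁: p ≠ 0.21
Standard error: SE = √(p₀(1-p₀)/n) = √(0.21×0.79/512) = 0.018001
z-statistic: z = (p̂ - p₀)/SE = (0.229 - 0.21)/0.018001 = 1.0555
Critical value: z_0.025 = ±1.960
p-value = 0.2912
Decision: fail to reject H₀ at α = 0.05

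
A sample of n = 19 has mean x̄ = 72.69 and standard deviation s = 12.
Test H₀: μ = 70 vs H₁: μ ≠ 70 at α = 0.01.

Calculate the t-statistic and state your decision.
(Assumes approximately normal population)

Answer: t = 0.9771, fail to reject H₀

Derivation:
df = n - 1 = 18
SE = s/√n = 12/√19 = 2.7530
t = (x̄ - μ₀)/SE = (72.69 - 70)/2.7530 = 0.9771
Critical value: t_{0.005,18} = ±2.878
p-value ≈ 0.3415
Decision: fail to reject H₀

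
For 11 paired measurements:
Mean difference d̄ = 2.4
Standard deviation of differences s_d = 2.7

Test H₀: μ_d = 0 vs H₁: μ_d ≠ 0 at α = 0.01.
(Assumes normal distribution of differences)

df = n - 1 = 10
SE = s_d/√n = 2.7/√11 = 0.8141
t = d̄/SE = 2.4/0.8141 = 2.9480
Critical value: t_{0.005,10} = ±3.169
p-value ≈ 0.0146
Decision: fail to reject H₀

Answer: t = 2.9480, fail to reject H₀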